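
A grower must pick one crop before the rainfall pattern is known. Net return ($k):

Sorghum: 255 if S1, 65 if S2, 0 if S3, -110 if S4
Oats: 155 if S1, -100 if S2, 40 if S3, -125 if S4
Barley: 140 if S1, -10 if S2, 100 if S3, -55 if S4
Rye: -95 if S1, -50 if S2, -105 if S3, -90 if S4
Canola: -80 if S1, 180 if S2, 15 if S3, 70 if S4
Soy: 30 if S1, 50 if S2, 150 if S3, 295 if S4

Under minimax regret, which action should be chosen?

Soy

Column bests: S1=255, S2=180, S3=150, S4=295.
Sorghum regrets: 0, 115, 150, 405 → max 405
Oats regrets: 100, 280, 110, 420 → max 420
Barley regrets: 115, 190, 50, 350 → max 350
Rye regrets: 350, 230, 255, 385 → max 385
Canola regrets: 335, 0, 135, 225 → max 335
Soy regrets: 225, 130, 0, 0 → max 225
Smallest max regret = 225 → Soy.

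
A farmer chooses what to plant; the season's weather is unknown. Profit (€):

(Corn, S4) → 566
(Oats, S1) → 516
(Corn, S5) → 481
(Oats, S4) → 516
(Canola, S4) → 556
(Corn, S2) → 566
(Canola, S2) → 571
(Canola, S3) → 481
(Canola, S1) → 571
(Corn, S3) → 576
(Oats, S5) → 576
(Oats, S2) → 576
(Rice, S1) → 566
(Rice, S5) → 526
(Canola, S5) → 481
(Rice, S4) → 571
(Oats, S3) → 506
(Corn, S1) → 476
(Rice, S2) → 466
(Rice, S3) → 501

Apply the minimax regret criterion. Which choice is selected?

Oats

Column bests: S1=571, S2=576, S3=576, S4=571, S5=576.
Oats regrets: 55, 0, 70, 55, 0 → max 70
Rice regrets: 5, 110, 75, 0, 50 → max 110
Corn regrets: 95, 10, 0, 5, 95 → max 95
Canola regrets: 0, 5, 95, 15, 95 → max 95
Smallest max regret = 70 → Oats.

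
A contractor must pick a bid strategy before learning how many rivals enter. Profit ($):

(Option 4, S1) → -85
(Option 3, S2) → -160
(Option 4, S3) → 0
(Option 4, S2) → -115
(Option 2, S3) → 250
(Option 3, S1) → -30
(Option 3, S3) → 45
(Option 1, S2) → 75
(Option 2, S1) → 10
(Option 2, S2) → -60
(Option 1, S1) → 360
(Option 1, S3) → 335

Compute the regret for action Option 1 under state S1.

Best payoff under S1 is 360.
Regret = 360 − 360 = 0.

0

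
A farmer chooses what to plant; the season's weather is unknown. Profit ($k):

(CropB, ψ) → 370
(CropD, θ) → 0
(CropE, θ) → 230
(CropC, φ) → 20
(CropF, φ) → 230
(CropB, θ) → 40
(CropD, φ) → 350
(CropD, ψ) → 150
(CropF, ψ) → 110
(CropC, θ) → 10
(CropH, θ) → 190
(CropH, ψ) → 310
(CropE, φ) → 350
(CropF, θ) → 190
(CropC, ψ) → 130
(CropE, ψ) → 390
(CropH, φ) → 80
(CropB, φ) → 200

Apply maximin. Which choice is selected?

CropE

Row minima: CropF=110, CropC=10, CropH=80, CropD=0, CropE=230, CropB=40
Best worst-case = 230 → CropE.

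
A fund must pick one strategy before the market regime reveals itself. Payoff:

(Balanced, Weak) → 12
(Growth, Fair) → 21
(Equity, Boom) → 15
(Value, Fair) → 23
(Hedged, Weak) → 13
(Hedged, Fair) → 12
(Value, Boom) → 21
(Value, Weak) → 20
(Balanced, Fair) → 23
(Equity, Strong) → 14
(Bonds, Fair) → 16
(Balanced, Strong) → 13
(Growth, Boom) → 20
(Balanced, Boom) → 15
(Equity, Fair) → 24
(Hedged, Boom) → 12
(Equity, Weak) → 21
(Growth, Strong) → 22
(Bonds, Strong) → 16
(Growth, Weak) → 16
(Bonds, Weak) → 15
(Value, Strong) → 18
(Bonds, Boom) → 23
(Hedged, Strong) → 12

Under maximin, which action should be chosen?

Row minima: Equity=14, Growth=16, Hedged=12, Balanced=12, Bonds=15, Value=18
Best worst-case = 18 → Value.

Value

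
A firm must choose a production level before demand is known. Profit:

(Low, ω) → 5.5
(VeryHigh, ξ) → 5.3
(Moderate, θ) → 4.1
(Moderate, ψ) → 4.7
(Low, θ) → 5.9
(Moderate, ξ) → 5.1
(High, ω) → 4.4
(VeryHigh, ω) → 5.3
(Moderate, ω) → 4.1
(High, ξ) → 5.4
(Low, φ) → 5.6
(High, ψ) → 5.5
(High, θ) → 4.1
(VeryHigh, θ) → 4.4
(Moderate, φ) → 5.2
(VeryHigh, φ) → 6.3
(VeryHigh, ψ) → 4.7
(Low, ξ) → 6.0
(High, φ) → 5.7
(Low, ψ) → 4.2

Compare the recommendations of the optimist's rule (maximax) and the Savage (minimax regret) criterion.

Row maxima: Low=6.0, Moderate=5.2, High=5.7, VeryHigh=6.3
Best best-case = 6.3 → VeryHigh.
Column bests: θ=5.9, φ=6.3, ψ=5.5, ω=5.5, ξ=6.0.
Low regrets: 0.0, 0.7, 1.3, 0.0, 0.0 → max 1.3
Moderate regrets: 1.8, 1.1, 0.8, 1.4, 0.9 → max 1.8
High regrets: 1.8, 0.6, 0.0, 1.1, 0.6 → max 1.8
VeryHigh regrets: 1.5, 0.0, 0.8, 0.2, 0.7 → max 1.5
Smallest max regret = 1.3 → Low.

maximax → VeryHigh; minimax regret → Low (disagree)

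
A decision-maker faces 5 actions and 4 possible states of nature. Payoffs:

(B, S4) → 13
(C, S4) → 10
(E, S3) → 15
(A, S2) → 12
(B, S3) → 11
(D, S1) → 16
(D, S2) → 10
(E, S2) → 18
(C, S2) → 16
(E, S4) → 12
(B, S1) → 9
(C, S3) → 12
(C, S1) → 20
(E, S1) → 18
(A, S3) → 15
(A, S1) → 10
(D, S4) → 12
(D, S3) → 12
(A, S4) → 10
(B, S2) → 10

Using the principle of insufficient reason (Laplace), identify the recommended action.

E

Row averages: A=11.75, B=10.75, C=14.5, D=12.5, E=15.75
Highest average = 15.75 → E.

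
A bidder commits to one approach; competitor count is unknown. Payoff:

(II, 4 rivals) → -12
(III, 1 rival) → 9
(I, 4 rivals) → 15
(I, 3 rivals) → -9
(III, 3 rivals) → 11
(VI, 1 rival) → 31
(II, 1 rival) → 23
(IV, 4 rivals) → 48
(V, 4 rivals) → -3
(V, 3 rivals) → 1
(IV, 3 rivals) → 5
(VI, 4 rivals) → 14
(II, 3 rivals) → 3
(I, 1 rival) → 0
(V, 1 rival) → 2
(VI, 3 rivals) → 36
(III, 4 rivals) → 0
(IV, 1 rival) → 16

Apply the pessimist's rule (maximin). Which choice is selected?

VI

Row minima: I=-9, II=-12, III=0, IV=5, V=-3, VI=14
Best worst-case = 14 → VI.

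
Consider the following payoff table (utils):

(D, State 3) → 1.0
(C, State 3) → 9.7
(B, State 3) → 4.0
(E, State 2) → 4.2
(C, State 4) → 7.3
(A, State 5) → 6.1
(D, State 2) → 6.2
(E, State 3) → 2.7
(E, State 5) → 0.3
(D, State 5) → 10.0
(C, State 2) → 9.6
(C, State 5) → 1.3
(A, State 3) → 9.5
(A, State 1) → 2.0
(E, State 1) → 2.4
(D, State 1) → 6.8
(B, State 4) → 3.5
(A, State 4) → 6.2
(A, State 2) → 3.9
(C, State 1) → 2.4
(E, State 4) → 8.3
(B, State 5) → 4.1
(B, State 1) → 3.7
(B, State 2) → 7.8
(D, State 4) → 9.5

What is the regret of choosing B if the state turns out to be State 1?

Best payoff under State 1 is 6.8.
Regret = 6.8 − 3.7 = 3.1.

3.1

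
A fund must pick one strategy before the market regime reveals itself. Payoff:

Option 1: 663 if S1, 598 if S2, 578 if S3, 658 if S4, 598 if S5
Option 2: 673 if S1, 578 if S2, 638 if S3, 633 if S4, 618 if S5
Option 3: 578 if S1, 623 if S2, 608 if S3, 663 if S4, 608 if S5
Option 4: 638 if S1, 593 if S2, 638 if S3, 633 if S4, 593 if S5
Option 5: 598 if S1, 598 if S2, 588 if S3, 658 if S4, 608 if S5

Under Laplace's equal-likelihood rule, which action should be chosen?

Option 2

Row averages: Option 1=619, Option 2=628, Option 3=616, Option 4=619, Option 5=610
Highest average = 628 → Option 2.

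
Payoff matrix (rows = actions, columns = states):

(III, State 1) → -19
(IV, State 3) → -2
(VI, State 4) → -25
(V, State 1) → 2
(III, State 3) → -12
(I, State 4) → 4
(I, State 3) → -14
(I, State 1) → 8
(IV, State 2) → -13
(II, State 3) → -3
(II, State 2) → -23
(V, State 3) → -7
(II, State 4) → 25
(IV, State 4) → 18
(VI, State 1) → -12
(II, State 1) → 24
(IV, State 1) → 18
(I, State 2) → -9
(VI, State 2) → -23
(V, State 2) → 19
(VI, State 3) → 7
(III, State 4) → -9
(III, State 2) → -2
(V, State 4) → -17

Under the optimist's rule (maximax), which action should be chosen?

Row maxima: I=8, II=25, III=-2, IV=18, V=19, VI=7
Best best-case = 25 → II.

II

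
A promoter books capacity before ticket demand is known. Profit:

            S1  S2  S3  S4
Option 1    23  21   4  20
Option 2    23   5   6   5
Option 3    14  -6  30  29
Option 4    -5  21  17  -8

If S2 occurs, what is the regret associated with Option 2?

16

Best payoff under S2 is 21.
Regret = 21 − 5 = 16.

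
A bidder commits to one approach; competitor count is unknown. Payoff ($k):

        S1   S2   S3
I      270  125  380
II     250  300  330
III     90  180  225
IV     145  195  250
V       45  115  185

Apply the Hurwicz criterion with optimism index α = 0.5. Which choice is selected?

I: 0.5·380 + 0.5·125 = 252.5
II: 0.5·330 + 0.5·250 = 290
III: 0.5·225 + 0.5·90 = 157.5
IV: 0.5·250 + 0.5·145 = 197.5
V: 0.5·185 + 0.5·45 = 115
Highest Hurwicz score = 290 → II.

II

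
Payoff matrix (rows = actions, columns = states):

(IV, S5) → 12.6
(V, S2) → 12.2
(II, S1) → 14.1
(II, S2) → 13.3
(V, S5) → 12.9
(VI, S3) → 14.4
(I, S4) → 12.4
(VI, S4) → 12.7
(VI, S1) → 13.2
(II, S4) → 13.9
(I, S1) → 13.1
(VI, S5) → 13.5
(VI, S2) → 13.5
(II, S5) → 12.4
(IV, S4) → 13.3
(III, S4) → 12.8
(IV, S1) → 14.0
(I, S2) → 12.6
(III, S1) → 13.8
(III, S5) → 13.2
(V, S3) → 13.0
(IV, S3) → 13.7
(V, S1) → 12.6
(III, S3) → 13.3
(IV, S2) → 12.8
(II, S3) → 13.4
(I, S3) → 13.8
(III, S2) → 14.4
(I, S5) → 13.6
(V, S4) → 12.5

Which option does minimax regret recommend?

III

Column bests: S1=14.1, S2=14.4, S3=14.4, S4=13.9, S5=13.6.
I regrets: 1.0, 1.8, 0.6, 1.5, 0.0 → max 1.8
II regrets: 0.0, 1.1, 1.0, 0.0, 1.2 → max 1.2
III regrets: 0.3, 0.0, 1.1, 1.1, 0.4 → max 1.1
IV regrets: 0.1, 1.6, 0.7, 0.6, 1.0 → max 1.6
V regrets: 1.5, 2.2, 1.4, 1.4, 0.7 → max 2.2
VI regrets: 0.9, 0.9, 0.0, 1.2, 0.1 → max 1.2
Smallest max regret = 1.1 → III.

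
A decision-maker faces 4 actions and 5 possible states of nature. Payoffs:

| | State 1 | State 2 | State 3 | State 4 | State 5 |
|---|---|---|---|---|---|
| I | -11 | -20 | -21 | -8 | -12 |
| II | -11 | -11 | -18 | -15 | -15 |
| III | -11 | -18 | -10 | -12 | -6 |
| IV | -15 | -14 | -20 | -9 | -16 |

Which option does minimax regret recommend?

III

Column bests: State 1=-11, State 2=-11, State 3=-10, State 4=-8, State 5=-6.
I regrets: 0, 9, 11, 0, 6 → max 11
II regrets: 0, 0, 8, 7, 9 → max 9
III regrets: 0, 7, 0, 4, 0 → max 7
IV regrets: 4, 3, 10, 1, 10 → max 10
Smallest max regret = 7 → III.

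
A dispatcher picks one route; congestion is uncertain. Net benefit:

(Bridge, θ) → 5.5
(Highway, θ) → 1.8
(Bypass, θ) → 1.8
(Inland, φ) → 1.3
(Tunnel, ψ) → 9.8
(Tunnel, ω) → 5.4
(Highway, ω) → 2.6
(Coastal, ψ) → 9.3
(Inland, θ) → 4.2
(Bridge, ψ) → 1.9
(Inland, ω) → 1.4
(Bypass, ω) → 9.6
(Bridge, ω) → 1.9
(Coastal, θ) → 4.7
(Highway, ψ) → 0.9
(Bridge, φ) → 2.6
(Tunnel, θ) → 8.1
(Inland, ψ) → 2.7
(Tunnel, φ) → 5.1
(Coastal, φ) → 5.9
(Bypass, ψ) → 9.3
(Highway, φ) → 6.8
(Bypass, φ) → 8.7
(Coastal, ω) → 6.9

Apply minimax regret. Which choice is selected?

Coastal

Column bests: θ=8.1, φ=8.7, ψ=9.8, ω=9.6.
Inland regrets: 3.9, 7.4, 7.1, 8.2 → max 8.2
Tunnel regrets: 0.0, 3.6, 0.0, 4.2 → max 4.2
Coastal regrets: 3.4, 2.8, 0.5, 2.7 → max 3.4
Highway regrets: 6.3, 1.9, 8.9, 7.0 → max 8.9
Bridge regrets: 2.6, 6.1, 7.9, 7.7 → max 7.9
Bypass regrets: 6.3, 0.0, 0.5, 0.0 → max 6.3
Smallest max regret = 3.4 → Coastal.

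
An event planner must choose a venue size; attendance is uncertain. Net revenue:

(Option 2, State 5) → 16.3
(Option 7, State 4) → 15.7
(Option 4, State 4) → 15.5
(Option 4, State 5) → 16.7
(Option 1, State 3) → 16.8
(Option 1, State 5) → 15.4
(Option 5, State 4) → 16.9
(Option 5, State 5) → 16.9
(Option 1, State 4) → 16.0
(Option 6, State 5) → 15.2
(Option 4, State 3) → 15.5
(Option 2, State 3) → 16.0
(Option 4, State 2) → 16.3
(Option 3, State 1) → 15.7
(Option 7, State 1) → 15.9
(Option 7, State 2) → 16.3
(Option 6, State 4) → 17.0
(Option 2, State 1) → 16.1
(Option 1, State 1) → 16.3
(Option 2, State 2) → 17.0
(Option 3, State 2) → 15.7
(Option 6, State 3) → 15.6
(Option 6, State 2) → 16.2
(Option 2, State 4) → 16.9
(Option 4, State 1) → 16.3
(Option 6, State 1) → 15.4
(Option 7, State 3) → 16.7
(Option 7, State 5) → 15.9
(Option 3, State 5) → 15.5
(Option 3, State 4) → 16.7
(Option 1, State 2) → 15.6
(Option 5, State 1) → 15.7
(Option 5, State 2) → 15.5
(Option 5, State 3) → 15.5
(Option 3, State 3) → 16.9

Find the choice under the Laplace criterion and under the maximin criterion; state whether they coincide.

Row averages: Option 1=16.02, Option 2=16.46, Option 3=16.1, Option 4=16.06, Option 5=16.1, Option 6=15.88, Option 7=16.1
Highest average = 16.46 → Option 2.
Row minima: Option 1=15.4, Option 2=16.0, Option 3=15.5, Option 4=15.5, Option 5=15.5, Option 6=15.2, Option 7=15.7
Best worst-case = 16.0 → Option 2.

laplace → Option 2; maximin → Option 2 (agree)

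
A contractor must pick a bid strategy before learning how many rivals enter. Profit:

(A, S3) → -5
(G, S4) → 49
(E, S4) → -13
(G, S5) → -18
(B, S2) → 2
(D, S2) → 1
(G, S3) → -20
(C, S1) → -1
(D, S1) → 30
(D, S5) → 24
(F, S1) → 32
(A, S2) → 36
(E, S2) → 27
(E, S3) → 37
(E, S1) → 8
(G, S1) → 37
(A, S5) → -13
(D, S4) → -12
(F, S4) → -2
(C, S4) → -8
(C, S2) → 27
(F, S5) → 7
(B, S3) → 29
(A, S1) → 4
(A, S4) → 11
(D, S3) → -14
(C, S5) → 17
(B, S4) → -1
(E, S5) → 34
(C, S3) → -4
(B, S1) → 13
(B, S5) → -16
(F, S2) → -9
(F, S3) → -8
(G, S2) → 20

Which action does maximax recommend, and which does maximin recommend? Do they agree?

Row maxima: A=36, B=29, C=27, D=30, E=37, F=32, G=49
Best best-case = 49 → G.
Row minima: A=-13, B=-16, C=-8, D=-14, E=-13, F=-9, G=-20
Best worst-case = -8 → C.

maximax → G; maximin → C (disagree)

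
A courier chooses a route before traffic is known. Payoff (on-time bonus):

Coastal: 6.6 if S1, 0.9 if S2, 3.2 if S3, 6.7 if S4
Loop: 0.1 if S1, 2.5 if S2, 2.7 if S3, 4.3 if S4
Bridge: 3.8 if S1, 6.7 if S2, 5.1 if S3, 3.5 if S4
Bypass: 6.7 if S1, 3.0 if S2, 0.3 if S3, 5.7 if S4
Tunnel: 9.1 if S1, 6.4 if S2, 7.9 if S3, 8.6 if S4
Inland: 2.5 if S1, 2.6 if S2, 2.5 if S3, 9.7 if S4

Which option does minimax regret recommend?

Column bests: S1=9.1, S2=6.7, S3=7.9, S4=9.7.
Coastal regrets: 2.5, 5.8, 4.7, 3.0 → max 5.8
Loop regrets: 9.0, 4.2, 5.2, 5.4 → max 9.0
Bridge regrets: 5.3, 0.0, 2.8, 6.2 → max 6.2
Bypass regrets: 2.4, 3.7, 7.6, 4.0 → max 7.6
Tunnel regrets: 0.0, 0.3, 0.0, 1.1 → max 1.1
Inland regrets: 6.6, 4.1, 5.4, 0.0 → max 6.6
Smallest max regret = 1.1 → Tunnel.

Tunnel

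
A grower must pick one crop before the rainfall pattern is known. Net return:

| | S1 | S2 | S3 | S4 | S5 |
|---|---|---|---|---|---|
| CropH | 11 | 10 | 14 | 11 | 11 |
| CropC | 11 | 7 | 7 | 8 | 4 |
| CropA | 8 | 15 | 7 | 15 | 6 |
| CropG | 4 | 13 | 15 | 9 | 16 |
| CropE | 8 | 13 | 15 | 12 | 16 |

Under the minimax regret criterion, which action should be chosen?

Column bests: S1=11, S2=15, S3=15, S4=15, S5=16.
CropH regrets: 0, 5, 1, 4, 5 → max 5
CropC regrets: 0, 8, 8, 7, 12 → max 12
CropA regrets: 3, 0, 8, 0, 10 → max 10
CropG regrets: 7, 2, 0, 6, 0 → max 7
CropE regrets: 3, 2, 0, 3, 0 → max 3
Smallest max regret = 3 → CropE.

CropE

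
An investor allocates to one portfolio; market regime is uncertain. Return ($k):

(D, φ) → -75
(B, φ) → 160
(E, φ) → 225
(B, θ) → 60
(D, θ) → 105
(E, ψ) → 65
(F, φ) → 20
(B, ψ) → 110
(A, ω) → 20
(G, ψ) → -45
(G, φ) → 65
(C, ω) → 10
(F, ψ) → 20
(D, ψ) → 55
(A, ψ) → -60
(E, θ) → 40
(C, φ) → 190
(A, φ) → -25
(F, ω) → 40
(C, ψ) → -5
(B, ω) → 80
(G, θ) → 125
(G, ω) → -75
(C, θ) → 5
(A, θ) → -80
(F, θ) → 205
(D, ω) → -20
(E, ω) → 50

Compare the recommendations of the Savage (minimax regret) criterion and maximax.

Column bests: θ=205, φ=225, ψ=110, ω=80.
A regrets: 285, 250, 170, 60 → max 285
B regrets: 145, 65, 0, 0 → max 145
C regrets: 200, 35, 115, 70 → max 200
D regrets: 100, 300, 55, 100 → max 300
E regrets: 165, 0, 45, 30 → max 165
F regrets: 0, 205, 90, 40 → max 205
G regrets: 80, 160, 155, 155 → max 160
Smallest max regret = 145 → B.
Row maxima: A=20, B=160, C=190, D=105, E=225, F=205, G=125
Best best-case = 225 → E.

minimax regret → B; maximax → E (disagree)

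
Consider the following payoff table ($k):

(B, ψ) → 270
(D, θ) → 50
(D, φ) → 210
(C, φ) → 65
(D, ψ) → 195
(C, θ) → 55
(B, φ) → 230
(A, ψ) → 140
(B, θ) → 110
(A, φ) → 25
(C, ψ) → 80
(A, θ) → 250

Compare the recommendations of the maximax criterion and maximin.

Row maxima: A=250, B=270, C=80, D=210
Best best-case = 270 → B.
Row minima: A=25, B=110, C=55, D=50
Best worst-case = 110 → B.

maximax → B; maximin → B (agree)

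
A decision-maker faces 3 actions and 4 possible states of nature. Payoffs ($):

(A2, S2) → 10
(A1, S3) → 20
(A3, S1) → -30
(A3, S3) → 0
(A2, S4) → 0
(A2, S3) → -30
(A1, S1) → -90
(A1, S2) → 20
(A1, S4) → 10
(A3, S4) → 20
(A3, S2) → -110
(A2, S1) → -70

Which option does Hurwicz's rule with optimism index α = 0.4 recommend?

A2

A1: 0.4·20 + 0.6·(-90) = -46
A2: 0.4·10 + 0.6·(-70) = -38
A3: 0.4·20 + 0.6·(-110) = -58
Highest Hurwicz score = -38 → A2.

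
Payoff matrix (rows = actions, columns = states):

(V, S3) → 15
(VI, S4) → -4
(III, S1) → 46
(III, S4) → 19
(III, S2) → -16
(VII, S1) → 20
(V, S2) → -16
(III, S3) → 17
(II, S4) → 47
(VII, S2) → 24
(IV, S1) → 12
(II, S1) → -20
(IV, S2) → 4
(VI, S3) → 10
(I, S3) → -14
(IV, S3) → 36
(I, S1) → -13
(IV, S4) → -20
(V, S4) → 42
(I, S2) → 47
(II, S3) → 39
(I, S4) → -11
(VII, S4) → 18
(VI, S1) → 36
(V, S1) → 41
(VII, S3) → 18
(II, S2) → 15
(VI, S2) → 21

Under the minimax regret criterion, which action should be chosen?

Column bests: S1=46, S2=47, S3=39, S4=47.
I regrets: 59, 0, 53, 58 → max 59
II regrets: 66, 32, 0, 0 → max 66
III regrets: 0, 63, 22, 28 → max 63
IV regrets: 34, 43, 3, 67 → max 67
V regrets: 5, 63, 24, 5 → max 63
VI regrets: 10, 26, 29, 51 → max 51
VII regrets: 26, 23, 21, 29 → max 29
Smallest max regret = 29 → VII.

VII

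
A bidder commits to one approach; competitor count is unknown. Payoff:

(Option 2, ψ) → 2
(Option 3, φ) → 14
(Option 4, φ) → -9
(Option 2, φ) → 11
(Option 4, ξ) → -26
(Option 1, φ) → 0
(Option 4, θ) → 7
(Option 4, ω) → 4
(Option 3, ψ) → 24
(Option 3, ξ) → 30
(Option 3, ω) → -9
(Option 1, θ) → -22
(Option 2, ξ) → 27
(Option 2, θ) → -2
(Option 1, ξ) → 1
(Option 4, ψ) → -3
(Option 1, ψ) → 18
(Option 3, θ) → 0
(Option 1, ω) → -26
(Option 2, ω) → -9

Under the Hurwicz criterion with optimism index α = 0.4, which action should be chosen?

Option 1: 0.4·18 + 0.6·(-26) = -8.4
Option 2: 0.4·27 + 0.6·(-9) = 5.4
Option 3: 0.4·30 + 0.6·(-9) = 6.6
Option 4: 0.4·7 + 0.6·(-26) = -12.8
Highest Hurwicz score = 6.6 → Option 3.

Option 3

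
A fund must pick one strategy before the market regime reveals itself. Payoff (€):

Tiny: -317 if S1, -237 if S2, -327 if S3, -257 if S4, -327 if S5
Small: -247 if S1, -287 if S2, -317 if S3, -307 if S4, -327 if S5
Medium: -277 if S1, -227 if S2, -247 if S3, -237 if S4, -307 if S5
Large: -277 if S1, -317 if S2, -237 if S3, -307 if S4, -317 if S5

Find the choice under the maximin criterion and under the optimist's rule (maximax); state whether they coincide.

maximin → Medium; maximax → Medium (agree)

Row minima: Tiny=-327, Small=-327, Medium=-307, Large=-317
Best worst-case = -307 → Medium.
Row maxima: Tiny=-237, Small=-247, Medium=-227, Large=-237
Best best-case = -227 → Medium.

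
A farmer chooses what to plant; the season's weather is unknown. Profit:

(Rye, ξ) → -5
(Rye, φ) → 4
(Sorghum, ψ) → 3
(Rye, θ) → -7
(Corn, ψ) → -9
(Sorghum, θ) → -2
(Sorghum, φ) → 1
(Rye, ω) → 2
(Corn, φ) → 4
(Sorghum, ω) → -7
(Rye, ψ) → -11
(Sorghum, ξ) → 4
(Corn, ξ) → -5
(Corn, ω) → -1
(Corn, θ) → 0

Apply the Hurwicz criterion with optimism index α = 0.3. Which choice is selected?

Sorghum

Corn: 0.3·4 + 0.7·(-9) = -5.1
Sorghum: 0.3·4 + 0.7·(-7) = -3.7
Rye: 0.3·4 + 0.7·(-11) = -6.5
Highest Hurwicz score = -3.7 → Sorghum.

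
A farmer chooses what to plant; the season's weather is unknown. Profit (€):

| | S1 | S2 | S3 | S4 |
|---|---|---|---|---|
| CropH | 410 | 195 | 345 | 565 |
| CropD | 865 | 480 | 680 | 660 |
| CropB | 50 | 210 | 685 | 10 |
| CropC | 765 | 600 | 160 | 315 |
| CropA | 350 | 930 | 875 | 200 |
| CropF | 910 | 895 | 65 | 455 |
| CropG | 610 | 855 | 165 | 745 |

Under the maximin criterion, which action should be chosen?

CropD

Row minima: CropH=195, CropD=480, CropB=10, CropC=160, CropA=200, CropF=65, CropG=165
Best worst-case = 480 → CropD.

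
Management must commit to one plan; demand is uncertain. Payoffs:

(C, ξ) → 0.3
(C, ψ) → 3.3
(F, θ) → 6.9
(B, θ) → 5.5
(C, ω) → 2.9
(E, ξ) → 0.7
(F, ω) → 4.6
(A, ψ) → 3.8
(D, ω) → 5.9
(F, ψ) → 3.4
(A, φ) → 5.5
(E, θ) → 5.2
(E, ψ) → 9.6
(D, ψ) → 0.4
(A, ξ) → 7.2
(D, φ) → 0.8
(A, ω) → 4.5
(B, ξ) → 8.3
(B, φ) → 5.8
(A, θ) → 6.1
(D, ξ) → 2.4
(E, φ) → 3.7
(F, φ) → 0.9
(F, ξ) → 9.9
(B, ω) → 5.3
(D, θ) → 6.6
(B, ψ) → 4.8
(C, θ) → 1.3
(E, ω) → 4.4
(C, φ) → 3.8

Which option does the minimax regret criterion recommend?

Column bests: θ=6.9, φ=5.8, ψ=9.6, ω=5.9, ξ=9.9.
A regrets: 0.8, 0.3, 5.8, 1.4, 2.7 → max 5.8
B regrets: 1.4, 0.0, 4.8, 0.6, 1.6 → max 4.8
C regrets: 5.6, 2.0, 6.3, 3.0, 9.6 → max 9.6
D regrets: 0.3, 5.0, 9.2, 0.0, 7.5 → max 9.2
E regrets: 1.7, 2.1, 0.0, 1.5, 9.2 → max 9.2
F regrets: 0.0, 4.9, 6.2, 1.3, 0.0 → max 6.2
Smallest max regret = 4.8 → B.

B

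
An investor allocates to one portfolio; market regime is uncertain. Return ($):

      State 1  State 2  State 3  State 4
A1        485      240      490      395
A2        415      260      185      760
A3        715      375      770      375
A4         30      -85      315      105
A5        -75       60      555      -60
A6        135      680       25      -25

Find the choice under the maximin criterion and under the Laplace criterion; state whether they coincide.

Row minima: A1=240, A2=185, A3=375, A4=-85, A5=-75, A6=-25
Best worst-case = 375 → A3.
Row averages: A1=402.5, A2=405, A3=558.75, A4=91.25, A5=120, A6=203.75
Highest average = 558.75 → A3.

maximin → A3; laplace → A3 (agree)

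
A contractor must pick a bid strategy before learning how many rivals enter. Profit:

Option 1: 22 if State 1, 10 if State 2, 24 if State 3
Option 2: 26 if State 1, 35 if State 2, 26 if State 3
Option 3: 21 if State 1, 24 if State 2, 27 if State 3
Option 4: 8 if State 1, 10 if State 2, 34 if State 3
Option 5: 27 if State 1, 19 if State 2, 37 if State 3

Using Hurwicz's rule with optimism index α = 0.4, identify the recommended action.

Option 2

Option 1: 0.4·24 + 0.6·10 = 15.6
Option 2: 0.4·35 + 0.6·26 = 29.6
Option 3: 0.4·27 + 0.6·21 = 23.4
Option 4: 0.4·34 + 0.6·8 = 18.4
Option 5: 0.4·37 + 0.6·19 = 26.2
Highest Hurwicz score = 29.6 → Option 2.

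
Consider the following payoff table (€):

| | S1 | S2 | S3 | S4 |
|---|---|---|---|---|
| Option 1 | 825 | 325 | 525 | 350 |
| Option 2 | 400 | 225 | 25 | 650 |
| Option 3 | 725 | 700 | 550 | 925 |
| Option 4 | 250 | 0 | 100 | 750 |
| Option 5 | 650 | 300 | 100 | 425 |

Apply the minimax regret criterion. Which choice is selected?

Column bests: S1=825, S2=700, S3=550, S4=925.
Option 1 regrets: 0, 375, 25, 575 → max 575
Option 2 regrets: 425, 475, 525, 275 → max 525
Option 3 regrets: 100, 0, 0, 0 → max 100
Option 4 regrets: 575, 700, 450, 175 → max 700
Option 5 regrets: 175, 400, 450, 500 → max 500
Smallest max regret = 100 → Option 3.

Option 3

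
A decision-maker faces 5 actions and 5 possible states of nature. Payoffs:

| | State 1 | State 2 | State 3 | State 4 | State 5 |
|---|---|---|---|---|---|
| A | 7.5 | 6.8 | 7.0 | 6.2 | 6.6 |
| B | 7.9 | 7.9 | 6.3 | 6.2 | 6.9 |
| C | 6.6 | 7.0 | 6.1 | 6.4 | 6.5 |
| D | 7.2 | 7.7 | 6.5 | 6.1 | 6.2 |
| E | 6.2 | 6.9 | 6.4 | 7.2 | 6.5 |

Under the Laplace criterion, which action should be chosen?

Row averages: A=6.82, B=7.04, C=6.52, D=6.74, E=6.64
Highest average = 7.04 → B.

B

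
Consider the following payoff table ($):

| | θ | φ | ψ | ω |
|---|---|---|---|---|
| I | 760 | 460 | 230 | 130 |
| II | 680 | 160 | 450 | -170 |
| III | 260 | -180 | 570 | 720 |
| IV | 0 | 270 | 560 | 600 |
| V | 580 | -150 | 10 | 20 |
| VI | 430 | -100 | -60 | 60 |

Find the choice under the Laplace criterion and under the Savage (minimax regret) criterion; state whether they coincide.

Row averages: I=395, II=280, III=342.5, IV=357.5, V=115, VI=82.5
Highest average = 395 → I.
Column bests: θ=760, φ=460, ψ=570, ω=720.
I regrets: 0, 0, 340, 590 → max 590
II regrets: 80, 300, 120, 890 → max 890
III regrets: 500, 640, 0, 0 → max 640
IV regrets: 760, 190, 10, 120 → max 760
V regrets: 180, 610, 560, 700 → max 700
VI regrets: 330, 560, 630, 660 → max 660
Smallest max regret = 590 → I.

laplace → I; minimax regret → I (agree)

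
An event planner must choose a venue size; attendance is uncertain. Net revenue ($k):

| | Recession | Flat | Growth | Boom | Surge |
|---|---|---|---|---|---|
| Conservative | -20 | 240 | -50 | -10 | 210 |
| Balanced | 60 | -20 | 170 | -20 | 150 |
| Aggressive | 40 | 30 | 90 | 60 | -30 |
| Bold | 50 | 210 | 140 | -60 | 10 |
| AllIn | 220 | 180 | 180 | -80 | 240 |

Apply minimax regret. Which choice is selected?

AllIn

Column bests: Recession=220, Flat=240, Growth=180, Boom=60, Surge=240.
Conservative regrets: 240, 0, 230, 70, 30 → max 240
Balanced regrets: 160, 260, 10, 80, 90 → max 260
Aggressive regrets: 180, 210, 90, 0, 270 → max 270
Bold regrets: 170, 30, 40, 120, 230 → max 230
AllIn regrets: 0, 60, 0, 140, 0 → max 140
Smallest max regret = 140 → AllIn.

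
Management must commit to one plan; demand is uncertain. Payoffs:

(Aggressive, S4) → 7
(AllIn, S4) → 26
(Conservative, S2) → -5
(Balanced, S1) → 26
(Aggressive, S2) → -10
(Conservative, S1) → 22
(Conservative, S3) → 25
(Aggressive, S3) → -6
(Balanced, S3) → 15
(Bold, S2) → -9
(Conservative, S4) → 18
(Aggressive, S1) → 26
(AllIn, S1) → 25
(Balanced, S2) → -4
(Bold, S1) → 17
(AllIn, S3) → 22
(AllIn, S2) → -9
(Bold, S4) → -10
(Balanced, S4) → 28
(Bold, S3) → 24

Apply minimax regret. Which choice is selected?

Column bests: S1=26, S2=-4, S3=25, S4=28.
Conservative regrets: 4, 1, 0, 10 → max 10
Balanced regrets: 0, 0, 10, 0 → max 10
Aggressive regrets: 0, 6, 31, 21 → max 31
Bold regrets: 9, 5, 1, 38 → max 38
AllIn regrets: 1, 5, 3, 2 → max 5
Smallest max regret = 5 → AllIn.

AllIn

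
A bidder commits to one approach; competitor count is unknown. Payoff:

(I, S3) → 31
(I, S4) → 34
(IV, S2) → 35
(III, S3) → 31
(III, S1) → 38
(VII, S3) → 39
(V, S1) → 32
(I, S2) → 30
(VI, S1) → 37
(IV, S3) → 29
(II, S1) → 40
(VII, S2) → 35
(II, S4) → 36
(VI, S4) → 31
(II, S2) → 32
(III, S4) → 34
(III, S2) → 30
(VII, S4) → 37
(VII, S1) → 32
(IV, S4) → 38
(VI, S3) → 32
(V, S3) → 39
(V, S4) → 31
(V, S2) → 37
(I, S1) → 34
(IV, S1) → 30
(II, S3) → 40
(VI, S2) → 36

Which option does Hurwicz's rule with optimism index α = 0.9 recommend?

II

I: 0.9·34 + 0.1·30 = 33.6
II: 0.9·40 + 0.1·32 = 39.2
III: 0.9·38 + 0.1·30 = 37.2
IV: 0.9·38 + 0.1·29 = 37.1
V: 0.9·39 + 0.1·31 = 38.2
VI: 0.9·37 + 0.1·31 = 36.4
VII: 0.9·39 + 0.1·32 = 38.3
Highest Hurwicz score = 39.2 → II.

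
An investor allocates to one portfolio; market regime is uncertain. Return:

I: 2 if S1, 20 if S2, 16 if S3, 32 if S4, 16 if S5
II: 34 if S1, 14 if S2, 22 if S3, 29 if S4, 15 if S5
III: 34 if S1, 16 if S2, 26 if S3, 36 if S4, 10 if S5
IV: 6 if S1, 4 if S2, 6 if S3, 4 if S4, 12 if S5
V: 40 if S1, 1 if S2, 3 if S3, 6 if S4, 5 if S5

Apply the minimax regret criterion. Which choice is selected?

Column bests: S1=40, S2=20, S3=26, S4=36, S5=16.
I regrets: 38, 0, 10, 4, 0 → max 38
II regrets: 6, 6, 4, 7, 1 → max 7
III regrets: 6, 4, 0, 0, 6 → max 6
IV regrets: 34, 16, 20, 32, 4 → max 34
V regrets: 0, 19, 23, 30, 11 → max 30
Smallest max regret = 6 → III.

III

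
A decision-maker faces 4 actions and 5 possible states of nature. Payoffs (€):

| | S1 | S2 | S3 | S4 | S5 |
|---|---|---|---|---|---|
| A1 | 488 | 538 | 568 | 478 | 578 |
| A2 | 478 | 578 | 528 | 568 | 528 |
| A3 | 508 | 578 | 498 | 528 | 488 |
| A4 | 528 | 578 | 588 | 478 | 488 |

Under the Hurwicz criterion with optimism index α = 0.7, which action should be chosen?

A1: 0.7·578 + 0.3·478 = 548
A2: 0.7·578 + 0.3·478 = 548
A3: 0.7·578 + 0.3·488 = 551
A4: 0.7·588 + 0.3·478 = 555
Highest Hurwicz score = 555 → A4.

A4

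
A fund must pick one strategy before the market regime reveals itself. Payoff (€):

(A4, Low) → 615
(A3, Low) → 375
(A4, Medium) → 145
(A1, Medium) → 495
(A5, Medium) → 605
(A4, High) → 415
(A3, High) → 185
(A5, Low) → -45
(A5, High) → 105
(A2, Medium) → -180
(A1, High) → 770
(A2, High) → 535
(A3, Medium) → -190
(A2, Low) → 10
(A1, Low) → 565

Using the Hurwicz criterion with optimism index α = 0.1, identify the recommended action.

A1: 0.1·770 + 0.9·495 = 522.5
A2: 0.1·535 + 0.9·(-180) = -108.5
A3: 0.1·375 + 0.9·(-190) = -133.5
A4: 0.1·615 + 0.9·145 = 192
A5: 0.1·605 + 0.9·(-45) = 20
Highest Hurwicz score = 522.5 → A1.

A1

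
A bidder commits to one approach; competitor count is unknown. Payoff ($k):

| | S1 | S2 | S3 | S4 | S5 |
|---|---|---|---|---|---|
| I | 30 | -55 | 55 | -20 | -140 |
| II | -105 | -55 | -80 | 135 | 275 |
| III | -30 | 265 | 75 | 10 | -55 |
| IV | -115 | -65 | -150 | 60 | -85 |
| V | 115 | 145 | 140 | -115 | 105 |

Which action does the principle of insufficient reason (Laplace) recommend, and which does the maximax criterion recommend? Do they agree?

Row averages: I=-26, II=34, III=53, IV=-71, V=78
Highest average = 78 → V.
Row maxima: I=55, II=275, III=265, IV=60, V=145
Best best-case = 275 → II.

laplace → V; maximax → II (disagree)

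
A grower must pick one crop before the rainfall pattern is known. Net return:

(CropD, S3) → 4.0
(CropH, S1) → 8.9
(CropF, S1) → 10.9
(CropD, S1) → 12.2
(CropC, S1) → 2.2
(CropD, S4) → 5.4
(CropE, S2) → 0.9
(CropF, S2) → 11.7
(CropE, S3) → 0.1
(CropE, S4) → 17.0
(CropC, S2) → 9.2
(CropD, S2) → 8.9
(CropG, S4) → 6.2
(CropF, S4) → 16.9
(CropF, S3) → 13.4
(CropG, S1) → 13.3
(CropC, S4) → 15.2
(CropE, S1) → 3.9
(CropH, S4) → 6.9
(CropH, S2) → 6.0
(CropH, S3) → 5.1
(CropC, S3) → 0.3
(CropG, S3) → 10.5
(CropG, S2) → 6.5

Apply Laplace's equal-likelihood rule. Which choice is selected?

Row averages: CropD=7.625, CropG=9.125, CropH=6.725, CropE=5.475, CropF=13.225, CropC=6.725
Highest average = 13.225 → CropF.

CropF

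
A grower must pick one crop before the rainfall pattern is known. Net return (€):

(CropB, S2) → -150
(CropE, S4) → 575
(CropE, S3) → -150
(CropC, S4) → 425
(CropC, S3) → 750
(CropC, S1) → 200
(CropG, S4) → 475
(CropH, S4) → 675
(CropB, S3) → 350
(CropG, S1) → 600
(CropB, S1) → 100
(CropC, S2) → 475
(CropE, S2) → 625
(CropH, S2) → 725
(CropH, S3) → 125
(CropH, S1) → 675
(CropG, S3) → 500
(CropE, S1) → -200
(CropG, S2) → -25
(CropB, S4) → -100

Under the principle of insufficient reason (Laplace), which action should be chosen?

Row averages: CropE=212.5, CropH=550, CropG=387.5, CropC=462.5, CropB=50
Highest average = 550 → CropH.

CropH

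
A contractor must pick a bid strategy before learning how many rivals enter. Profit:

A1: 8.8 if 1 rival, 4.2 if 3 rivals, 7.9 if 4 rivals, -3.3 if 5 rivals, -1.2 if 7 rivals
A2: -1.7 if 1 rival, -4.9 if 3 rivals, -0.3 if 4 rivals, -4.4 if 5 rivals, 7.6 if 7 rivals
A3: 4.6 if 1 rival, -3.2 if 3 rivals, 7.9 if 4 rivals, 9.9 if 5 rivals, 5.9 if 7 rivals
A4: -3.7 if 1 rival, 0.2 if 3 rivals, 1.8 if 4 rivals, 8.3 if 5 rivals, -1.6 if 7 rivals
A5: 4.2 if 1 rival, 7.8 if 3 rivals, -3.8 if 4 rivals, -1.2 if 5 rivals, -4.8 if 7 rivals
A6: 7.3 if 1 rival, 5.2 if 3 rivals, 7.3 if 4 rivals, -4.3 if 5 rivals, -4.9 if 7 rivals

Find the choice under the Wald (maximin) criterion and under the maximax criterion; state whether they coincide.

maximin → A3; maximax → A3 (agree)

Row minima: A1=-3.3, A2=-4.9, A3=-3.2, A4=-3.7, A5=-4.8, A6=-4.9
Best worst-case = -3.2 → A3.
Row maxima: A1=8.8, A2=7.6, A3=9.9, A4=8.3, A5=7.8, A6=7.3
Best best-case = 9.9 → A3.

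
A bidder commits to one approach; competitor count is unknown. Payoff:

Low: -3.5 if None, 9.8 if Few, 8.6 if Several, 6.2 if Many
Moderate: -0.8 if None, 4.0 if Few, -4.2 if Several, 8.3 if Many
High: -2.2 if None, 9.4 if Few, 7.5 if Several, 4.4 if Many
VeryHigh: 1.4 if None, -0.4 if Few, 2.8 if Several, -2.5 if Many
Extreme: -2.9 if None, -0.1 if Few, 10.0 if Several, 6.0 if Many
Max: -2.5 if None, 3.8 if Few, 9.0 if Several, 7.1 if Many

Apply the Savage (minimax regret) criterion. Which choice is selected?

Column bests: None=1.4, Few=9.8, Several=10.0, Many=8.3.
Low regrets: 4.9, 0.0, 1.4, 2.1 → max 4.9
Moderate regrets: 2.2, 5.8, 14.2, 0.0 → max 14.2
High regrets: 3.6, 0.4, 2.5, 3.9 → max 3.9
VeryHigh regrets: 0.0, 10.2, 7.2, 10.8 → max 10.8
Extreme regrets: 4.3, 9.9, 0.0, 2.3 → max 9.9
Max regrets: 3.9, 6.0, 1.0, 1.2 → max 6.0
Smallest max regret = 3.9 → High.

High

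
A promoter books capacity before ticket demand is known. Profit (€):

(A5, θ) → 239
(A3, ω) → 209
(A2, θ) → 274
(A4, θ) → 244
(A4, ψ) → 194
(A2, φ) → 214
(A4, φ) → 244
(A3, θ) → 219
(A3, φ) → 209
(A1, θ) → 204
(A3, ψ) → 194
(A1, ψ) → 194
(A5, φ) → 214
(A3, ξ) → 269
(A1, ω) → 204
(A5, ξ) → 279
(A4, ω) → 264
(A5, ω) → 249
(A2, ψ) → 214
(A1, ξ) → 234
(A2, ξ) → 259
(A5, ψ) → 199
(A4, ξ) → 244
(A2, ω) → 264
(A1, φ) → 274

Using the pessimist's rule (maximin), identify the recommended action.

A2

Row minima: A1=194, A2=214, A3=194, A4=194, A5=199
Best worst-case = 214 → A2.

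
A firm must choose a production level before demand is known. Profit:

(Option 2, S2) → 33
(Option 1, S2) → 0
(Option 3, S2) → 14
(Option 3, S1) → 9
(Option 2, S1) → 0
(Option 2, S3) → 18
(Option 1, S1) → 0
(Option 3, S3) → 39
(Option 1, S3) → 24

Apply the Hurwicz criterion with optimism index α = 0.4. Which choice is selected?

Option 1: 0.4·24 + 0.6·0 = 9.6
Option 2: 0.4·33 + 0.6·0 = 13.2
Option 3: 0.4·39 + 0.6·9 = 21
Highest Hurwicz score = 21 → Option 3.

Option 3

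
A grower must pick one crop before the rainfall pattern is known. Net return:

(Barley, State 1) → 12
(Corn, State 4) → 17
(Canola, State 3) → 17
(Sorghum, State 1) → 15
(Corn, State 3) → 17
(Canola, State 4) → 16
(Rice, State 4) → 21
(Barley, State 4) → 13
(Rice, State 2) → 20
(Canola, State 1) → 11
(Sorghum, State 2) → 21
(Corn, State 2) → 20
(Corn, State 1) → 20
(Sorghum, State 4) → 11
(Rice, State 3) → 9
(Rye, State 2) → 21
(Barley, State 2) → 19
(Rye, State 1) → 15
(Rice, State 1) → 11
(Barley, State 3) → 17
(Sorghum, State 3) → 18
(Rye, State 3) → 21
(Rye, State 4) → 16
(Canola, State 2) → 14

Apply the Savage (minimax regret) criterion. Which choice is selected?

Column bests: State 1=20, State 2=21, State 3=21, State 4=21.
Rice regrets: 9, 1, 12, 0 → max 12
Corn regrets: 0, 1, 4, 4 → max 4
Canola regrets: 9, 7, 4, 5 → max 9
Sorghum regrets: 5, 0, 3, 10 → max 10
Barley regrets: 8, 2, 4, 8 → max 8
Rye regrets: 5, 0, 0, 5 → max 5
Smallest max regret = 4 → Corn.

Corn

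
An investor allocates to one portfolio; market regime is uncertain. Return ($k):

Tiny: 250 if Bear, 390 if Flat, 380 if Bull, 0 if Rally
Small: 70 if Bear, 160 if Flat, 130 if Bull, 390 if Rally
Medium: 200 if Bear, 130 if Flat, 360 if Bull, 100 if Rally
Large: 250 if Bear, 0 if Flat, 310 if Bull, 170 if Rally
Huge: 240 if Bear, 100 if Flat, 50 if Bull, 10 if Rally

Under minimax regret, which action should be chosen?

Small

Column bests: Bear=250, Flat=390, Bull=380, Rally=390.
Tiny regrets: 0, 0, 0, 390 → max 390
Small regrets: 180, 230, 250, 0 → max 250
Medium regrets: 50, 260, 20, 290 → max 290
Large regrets: 0, 390, 70, 220 → max 390
Huge regrets: 10, 290, 330, 380 → max 380
Smallest max regret = 250 → Small.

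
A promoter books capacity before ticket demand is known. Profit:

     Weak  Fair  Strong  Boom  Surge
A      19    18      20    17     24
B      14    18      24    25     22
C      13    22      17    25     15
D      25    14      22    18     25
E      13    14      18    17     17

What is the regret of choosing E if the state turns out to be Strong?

Best payoff under Strong is 24.
Regret = 24 − 18 = 6.

6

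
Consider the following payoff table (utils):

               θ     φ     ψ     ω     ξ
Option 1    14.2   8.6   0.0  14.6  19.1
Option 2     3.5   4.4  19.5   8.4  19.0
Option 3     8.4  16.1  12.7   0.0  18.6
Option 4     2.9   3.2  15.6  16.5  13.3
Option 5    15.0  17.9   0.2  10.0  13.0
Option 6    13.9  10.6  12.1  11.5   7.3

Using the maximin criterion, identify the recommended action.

Row minima: Option 1=0.0, Option 2=3.5, Option 3=0.0, Option 4=2.9, Option 5=0.2, Option 6=7.3
Best worst-case = 7.3 → Option 6.

Option 6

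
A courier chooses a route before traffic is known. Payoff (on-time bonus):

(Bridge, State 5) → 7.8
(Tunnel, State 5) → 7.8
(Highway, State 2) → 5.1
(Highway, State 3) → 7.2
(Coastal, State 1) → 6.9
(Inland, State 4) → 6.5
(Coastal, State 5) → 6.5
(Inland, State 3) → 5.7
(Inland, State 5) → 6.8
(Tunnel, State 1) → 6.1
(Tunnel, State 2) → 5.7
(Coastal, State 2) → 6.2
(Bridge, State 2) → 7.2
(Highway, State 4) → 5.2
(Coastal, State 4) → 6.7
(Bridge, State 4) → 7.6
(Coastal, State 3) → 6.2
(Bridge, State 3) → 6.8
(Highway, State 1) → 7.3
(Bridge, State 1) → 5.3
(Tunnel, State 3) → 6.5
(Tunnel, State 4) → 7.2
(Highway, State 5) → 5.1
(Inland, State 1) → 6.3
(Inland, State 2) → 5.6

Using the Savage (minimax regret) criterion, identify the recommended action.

Coastal

Column bests: State 1=7.3, State 2=7.2, State 3=7.2, State 4=7.6, State 5=7.8.
Coastal regrets: 0.4, 1.0, 1.0, 0.9, 1.3 → max 1.3
Highway regrets: 0.0, 2.1, 0.0, 2.4, 2.7 → max 2.7
Bridge regrets: 2.0, 0.0, 0.4, 0.0, 0.0 → max 2.0
Tunnel regrets: 1.2, 1.5, 0.7, 0.4, 0.0 → max 1.5
Inland regrets: 1.0, 1.6, 1.5, 1.1, 1.0 → max 1.6
Smallest max regret = 1.3 → Coastal.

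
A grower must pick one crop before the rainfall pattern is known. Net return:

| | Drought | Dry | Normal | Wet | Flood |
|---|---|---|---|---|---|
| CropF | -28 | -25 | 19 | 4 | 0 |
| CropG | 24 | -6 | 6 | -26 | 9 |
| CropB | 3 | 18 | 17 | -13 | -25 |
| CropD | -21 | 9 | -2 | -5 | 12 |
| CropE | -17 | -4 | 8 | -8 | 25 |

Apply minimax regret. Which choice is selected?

Column bests: Drought=24, Dry=18, Normal=19, Wet=4, Flood=25.
CropF regrets: 52, 43, 0, 0, 25 → max 52
CropG regrets: 0, 24, 13, 30, 16 → max 30
CropB regrets: 21, 0, 2, 17, 50 → max 50
CropD regrets: 45, 9, 21, 9, 13 → max 45
CropE regrets: 41, 22, 11, 12, 0 → max 41
Smallest max regret = 30 → CropG.

CropG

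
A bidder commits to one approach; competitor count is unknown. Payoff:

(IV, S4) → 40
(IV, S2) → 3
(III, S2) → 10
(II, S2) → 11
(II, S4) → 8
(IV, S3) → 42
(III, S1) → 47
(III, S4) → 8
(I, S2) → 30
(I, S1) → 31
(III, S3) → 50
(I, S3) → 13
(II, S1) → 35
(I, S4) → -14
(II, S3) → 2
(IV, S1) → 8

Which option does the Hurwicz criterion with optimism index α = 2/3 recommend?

III

I: 2/3·31 + 1/3·(-14) = 16
II: 2/3·35 + 1/3·2 = 24
III: 2/3·50 + 1/3·8 = 36
IV: 2/3·42 + 1/3·3 = 29
Highest Hurwicz score = 36 → III.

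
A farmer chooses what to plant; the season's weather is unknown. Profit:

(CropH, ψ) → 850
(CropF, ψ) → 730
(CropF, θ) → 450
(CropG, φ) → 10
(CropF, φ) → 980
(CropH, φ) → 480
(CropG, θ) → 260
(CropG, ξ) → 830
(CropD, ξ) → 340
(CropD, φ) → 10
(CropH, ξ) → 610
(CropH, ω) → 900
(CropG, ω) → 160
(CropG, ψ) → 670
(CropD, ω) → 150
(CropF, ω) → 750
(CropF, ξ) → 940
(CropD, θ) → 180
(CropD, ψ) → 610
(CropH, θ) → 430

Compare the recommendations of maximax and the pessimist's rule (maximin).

Row maxima: CropD=610, CropG=830, CropF=980, CropH=900
Best best-case = 980 → CropF.
Row minima: CropD=10, CropG=10, CropF=450, CropH=430
Best worst-case = 450 → CropF.

maximax → CropF; maximin → CropF (agree)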